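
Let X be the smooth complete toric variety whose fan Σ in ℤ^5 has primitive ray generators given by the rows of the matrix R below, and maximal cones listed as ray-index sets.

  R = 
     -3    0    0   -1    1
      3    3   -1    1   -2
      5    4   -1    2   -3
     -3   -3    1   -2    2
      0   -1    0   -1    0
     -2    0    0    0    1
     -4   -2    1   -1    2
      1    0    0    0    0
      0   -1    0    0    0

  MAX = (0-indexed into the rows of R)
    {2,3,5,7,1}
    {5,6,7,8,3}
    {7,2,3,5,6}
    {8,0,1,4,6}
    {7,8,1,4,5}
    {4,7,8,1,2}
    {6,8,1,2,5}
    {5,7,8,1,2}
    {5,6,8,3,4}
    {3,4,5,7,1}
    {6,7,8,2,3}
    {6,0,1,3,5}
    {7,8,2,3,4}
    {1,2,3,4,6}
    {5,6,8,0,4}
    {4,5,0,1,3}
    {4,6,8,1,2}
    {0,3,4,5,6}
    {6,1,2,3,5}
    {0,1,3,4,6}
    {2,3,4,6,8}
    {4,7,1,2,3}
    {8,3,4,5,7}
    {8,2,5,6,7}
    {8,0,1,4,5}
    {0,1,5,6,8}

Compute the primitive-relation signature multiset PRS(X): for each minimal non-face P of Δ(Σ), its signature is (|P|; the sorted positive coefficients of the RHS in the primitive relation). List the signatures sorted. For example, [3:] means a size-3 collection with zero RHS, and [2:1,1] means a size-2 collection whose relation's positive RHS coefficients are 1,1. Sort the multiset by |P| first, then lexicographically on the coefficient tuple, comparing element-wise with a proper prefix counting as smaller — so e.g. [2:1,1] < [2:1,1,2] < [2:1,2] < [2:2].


9 collections generate NE(X_Σ); each relation:

  P={0,7}:  v_{0} + v_{7} = v_{1} + v_{3} + v_{5}  ⟹  sig = [2:1,1,1]
  P={0,2}:  v_{0} + v_{2} = 2·v_{1} + v_{6}  ⟹  sig = [2:1,2]
  P={1,3,8}:  v_{1} + v_{3} + v_{8} = v_{4}  ⟹  sig = [3:1]
  P={2,4,5}:  v_{2} + v_{4} + v_{5} = v_{1}  ⟹  sig = [3:1]
  P={4,6,7}:  v_{4} + v_{6} + v_{7} = v_{3}  ⟹  sig = [3:1]
  P={1,6,7}:  v_{1} + v_{6} + v_{7} = v_{2} + v_{3} + v_{5}  ⟹  sig = [3:1,1,1]
  P={0,3,8}:  v_{0} + v_{3} + v_{8} = 2·v_{4} + v_{5} + v_{6}  ⟹  sig = [3:1,1,2]
  P={2,3,5,8}:  v_{2} + v_{3} + v_{5} + v_{8} = 0  ⟹  sig = [4:]
  P={1,4,5,6}:  v_{1} + v_{4} + v_{5} + v_{6} = v_{0}  ⟹  sig = [4:1]

so the primitive-relation signature multiset is
    |P|=2: 2 collections, coeffs (1,1,1), (1,2)
    |P|=3: 5 collections, coeffs (1), (1), (1), (1,1,1), (1,1,2)
    |P|=4: 2 collections, coeffs (), (1)


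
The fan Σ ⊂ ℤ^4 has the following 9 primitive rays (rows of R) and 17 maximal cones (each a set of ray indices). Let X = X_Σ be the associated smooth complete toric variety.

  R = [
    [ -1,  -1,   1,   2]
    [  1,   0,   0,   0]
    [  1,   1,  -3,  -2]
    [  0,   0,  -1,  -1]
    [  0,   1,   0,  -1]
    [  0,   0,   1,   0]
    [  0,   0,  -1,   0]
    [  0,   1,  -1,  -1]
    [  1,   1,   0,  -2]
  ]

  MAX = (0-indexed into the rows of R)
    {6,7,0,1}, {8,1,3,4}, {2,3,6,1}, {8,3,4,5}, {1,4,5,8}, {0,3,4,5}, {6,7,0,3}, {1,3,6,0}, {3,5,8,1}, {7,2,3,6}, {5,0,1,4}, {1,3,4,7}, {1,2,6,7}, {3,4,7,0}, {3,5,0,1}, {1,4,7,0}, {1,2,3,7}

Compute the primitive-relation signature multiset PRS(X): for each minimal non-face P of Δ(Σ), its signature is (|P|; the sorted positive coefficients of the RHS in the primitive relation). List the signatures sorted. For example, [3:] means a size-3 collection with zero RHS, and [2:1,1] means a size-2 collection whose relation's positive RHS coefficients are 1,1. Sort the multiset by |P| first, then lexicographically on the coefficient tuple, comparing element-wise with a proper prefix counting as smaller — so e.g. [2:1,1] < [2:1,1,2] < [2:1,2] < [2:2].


The 14 primitive collections of Σ (r=9, n=4):

  P = {5,6}:  v_{5} + v_{6} = 0  so sig = [2:]
  P = {0,8}:  v_{0} + v_{8} = v_{5}  so sig = [2:1]
  P = {4,6}:  v_{4} + v_{6} = v_{7}  so sig = [2:1]
  P = {5,7}:  v_{5} + v_{7} = v_{4}  so sig = [2:1]
  P = {2,5}:  v_{2} + v_{5} = v_{1} + v_{3} + v_{7}  so sig = [2:1,1,1]
  P = {6,8}:  v_{6} + v_{8} = v_{1} + v_{3} + v_{4}  so sig = [2:1,1,1]
  P = {2,4}:  v_{2} + v_{4} = v_{1} + v_{3} + 2·v_{7}  so sig = [2:1,1,2]
  P = {7,8}:  v_{7} + v_{8} = v_{1} + v_{3} + 2·v_{4}  so sig = [2:1,1,2]
  P = {2,8}:  v_{2} + v_{8} = 2·v_{1} + 2·v_{3} + v_{4} + v_{7}  so sig = [2:1,1,2,2]
  P = {0,2}:  v_{0} + v_{2} = 2·v_{6}  so sig = [2:2]
  P = {0,1,3,4}:  v_{0} + v_{1} + v_{3} + v_{4} = 0  so sig = [4:]
  P = {0,1,3,7}:  v_{0} + v_{1} + v_{3} + v_{7} = v_{6}  so sig = [4:1]
  P = {1,3,4,5}:  v_{1} + v_{3} + v_{4} + v_{5} = v_{8}  so sig = [4:1]
  P = {1,3,6,7}:  v_{1} + v_{3} + v_{6} + v_{7} = v_{2}  so sig = [4:1]

Sorted signature multiset PRS(X):
    |P|=2: 10 collections, coeffs (), (1), (1), (1), (1,1,1), (1,1,1), (1,1,2), (1,1,2), (1,1,2,2), (2)
    |P|=4: 4 collections, coeffs (), (1), (1), (1)


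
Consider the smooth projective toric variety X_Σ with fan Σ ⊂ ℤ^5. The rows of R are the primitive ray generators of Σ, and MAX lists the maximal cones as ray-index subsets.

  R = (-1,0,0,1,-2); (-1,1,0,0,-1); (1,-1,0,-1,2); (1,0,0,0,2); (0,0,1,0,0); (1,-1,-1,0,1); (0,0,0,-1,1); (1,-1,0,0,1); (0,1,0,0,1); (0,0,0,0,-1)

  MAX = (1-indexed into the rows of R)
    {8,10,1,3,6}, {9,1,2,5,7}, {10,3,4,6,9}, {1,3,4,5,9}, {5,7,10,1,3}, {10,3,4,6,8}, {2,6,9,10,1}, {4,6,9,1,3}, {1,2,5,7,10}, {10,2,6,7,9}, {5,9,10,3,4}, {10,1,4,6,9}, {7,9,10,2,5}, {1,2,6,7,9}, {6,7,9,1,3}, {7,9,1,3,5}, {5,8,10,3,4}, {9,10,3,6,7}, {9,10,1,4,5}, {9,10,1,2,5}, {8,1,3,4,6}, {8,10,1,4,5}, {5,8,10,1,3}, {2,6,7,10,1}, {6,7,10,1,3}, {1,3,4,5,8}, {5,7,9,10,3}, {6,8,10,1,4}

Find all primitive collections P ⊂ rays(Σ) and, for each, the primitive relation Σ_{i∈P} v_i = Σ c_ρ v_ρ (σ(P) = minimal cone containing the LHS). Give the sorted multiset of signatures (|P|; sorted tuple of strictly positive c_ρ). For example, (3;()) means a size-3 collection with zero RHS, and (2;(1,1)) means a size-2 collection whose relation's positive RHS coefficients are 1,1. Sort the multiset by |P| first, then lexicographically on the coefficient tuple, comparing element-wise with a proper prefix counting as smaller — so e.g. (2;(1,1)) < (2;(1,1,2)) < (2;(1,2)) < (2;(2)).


|primitive collections| = 10. Relations:

  P = {2,8}:  v_{2} + v_{8} = 0  so sig = (2;())
  P = {2,3}:  v_{2} + v_{3} = v_{7}  so sig = (2;(1))
  P = {2,4}:  v_{2} + v_{4} = v_{9}  so sig = (2;(1))
  P = {5,6}:  v_{5} + v_{6} = v_{8}  so sig = (2;(1))
  P = {7,8}:  v_{7} + v_{8} = v_{3}  so sig = (2;(1))
  P = {8,9}:  v_{8} + v_{9} = v_{4}  so sig = (2;(1))
  P = {4,7}:  v_{4} + v_{7} = v_{3} + v_{9}  so sig = (2;(1,1))
  P = {1,3,9,10}:  v_{1} + v_{3} + v_{9} + v_{10} = 0  so sig = (4;())
  P = {1,3,4,10}:  v_{1} + v_{3} + v_{4} + v_{10} = v_{8}  so sig = (4;(1))
  P = {1,7,9,10}:  v_{1} + v_{7} + v_{9} + v_{10} = v_{2}  so sig = (4;(1))

so the primitive-relation signature multiset is
[(2;()), (2;(1)), (2;(1)), (2;(1)), (2;(1)), (2;(1)), (2;(1,1)), (4;()), (4;(1)), (4;(1))]


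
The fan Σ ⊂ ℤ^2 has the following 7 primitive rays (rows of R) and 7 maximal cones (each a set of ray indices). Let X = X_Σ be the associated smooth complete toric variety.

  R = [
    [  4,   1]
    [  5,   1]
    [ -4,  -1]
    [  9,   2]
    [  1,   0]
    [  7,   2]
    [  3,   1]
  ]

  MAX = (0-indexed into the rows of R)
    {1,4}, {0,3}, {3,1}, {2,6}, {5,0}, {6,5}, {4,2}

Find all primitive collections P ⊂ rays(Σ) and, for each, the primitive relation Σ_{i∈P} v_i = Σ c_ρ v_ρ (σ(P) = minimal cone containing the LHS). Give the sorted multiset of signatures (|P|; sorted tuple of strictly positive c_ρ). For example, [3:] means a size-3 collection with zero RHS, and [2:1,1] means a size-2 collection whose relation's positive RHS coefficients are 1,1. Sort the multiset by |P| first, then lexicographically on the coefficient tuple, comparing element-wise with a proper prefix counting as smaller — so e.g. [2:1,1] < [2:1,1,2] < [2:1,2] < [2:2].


14 collections generate NE(X_Σ); each relation:

  P = {0,2}:  v_{0} + v_{2} = 0 ; sig = [2:]
  P = {0,1}:  v_{0} + v_{1} = v_{3} ; sig = [2:1]
  P = {0,4}:  v_{0} + v_{4} = v_{1} ; sig = [2:1]
  P = {0,6}:  v_{0} + v_{6} = v_{5} ; sig = [2:1]
  P = {1,2}:  v_{1} + v_{2} = v_{4} ; sig = [2:1]
  P = {2,3}:  v_{2} + v_{3} = v_{1} ; sig = [2:1]
  P = {2,5}:  v_{2} + v_{5} = v_{6} ; sig = [2:1]
  P = {4,6}:  v_{4} + v_{6} = v_{0} ; sig = [2:1]
  P = {1,6}:  v_{1} + v_{6} = 2·v_{0} ; sig = [2:2]
  P = {3,4}:  v_{3} + v_{4} = 2·v_{1} ; sig = [2:2]
  P = {4,5}:  v_{4} + v_{5} = 2·v_{0} ; sig = [2:2]
  P = {1,5}:  v_{1} + v_{5} = 3·v_{0} ; sig = [2:3]
  P = {3,6}:  v_{3} + v_{6} = 3·v_{0} ; sig = [2:3]
  P = {3,5}:  v_{3} + v_{5} = 4·v_{0} ; sig = [2:4]

Signatures (|P|; sorted positive RHS coefficients), sorted:
{ [2:],  [2:1] ×7,  [2:2] ×3,  [2:3] ×2,  [2:4] }


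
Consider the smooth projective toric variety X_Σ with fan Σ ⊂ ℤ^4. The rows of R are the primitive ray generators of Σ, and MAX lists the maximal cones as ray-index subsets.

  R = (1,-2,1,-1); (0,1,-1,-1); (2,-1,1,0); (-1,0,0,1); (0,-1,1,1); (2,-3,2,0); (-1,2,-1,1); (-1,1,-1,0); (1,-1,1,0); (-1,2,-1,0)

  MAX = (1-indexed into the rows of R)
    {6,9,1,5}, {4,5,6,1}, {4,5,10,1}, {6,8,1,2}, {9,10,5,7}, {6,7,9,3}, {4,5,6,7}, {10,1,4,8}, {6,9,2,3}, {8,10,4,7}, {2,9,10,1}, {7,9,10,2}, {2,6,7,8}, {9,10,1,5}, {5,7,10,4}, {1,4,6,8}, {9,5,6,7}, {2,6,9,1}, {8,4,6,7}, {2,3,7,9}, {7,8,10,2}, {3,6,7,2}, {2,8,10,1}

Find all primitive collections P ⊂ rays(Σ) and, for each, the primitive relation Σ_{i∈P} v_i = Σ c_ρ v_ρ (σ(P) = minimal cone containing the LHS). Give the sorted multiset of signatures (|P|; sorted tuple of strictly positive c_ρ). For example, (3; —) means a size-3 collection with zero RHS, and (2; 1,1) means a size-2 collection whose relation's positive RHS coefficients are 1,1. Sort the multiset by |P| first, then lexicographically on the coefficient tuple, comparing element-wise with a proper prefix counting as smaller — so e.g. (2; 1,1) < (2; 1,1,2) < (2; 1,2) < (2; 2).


The 13 primitive collections of Σ (r=10, n=4):

  • {1,7}:  v_{1} + v_{7} = 0  so sig = (2; —)
  • {2,5}:  v_{2} + v_{5} = 0  so sig = (2; —)
  • {8,9}:  v_{8} + v_{9} = 0  so sig = (2; —)
  • {2,4}:  v_{2} + v_{4} = v_{8}  so sig = (2; 1)
  • {4,9}:  v_{4} + v_{9} = v_{5}  so sig = (2; 1)
  • {5,8}:  v_{5} + v_{8} = v_{4}  so sig = (2; 1)
  • {6,10}:  v_{6} + v_{10} = v_{9}  so sig = (2; 1)
  • {3,4}:  v_{3} + v_{4} = v_{6} + v_{7}  so sig = (2; 1,1)
  • {1,3}:  v_{1} + v_{3} = v_{2} + v_{6} + v_{9}  so sig = (2; 1,1,1)
  • {3,5}:  v_{3} + v_{5} = v_{6} + v_{7} + v_{9}  so sig = (2; 1,1,1)
  • {3,8}:  v_{3} + v_{8} = v_{2} + v_{6} + v_{7}  so sig = (2; 1,1,1)
  • {3,10}:  v_{3} + v_{10} = v_{2} + v_{7} + 2·v_{9}  so sig = (2; 1,1,2)
  • {2,6,7,9}:  v_{2} + v_{6} + v_{7} + v_{9} = v_{3}  so sig = (4; 1)

Hence PRS(X_Σ) =
[(2; —), (2; —), (2; —), (2; 1), (2; 1), (2; 1), (2; 1), (2; 1,1), (2; 1,1,1), (2; 1,1,1), (2; 1,1,1), (2; 1,1,2), (4; 1)]


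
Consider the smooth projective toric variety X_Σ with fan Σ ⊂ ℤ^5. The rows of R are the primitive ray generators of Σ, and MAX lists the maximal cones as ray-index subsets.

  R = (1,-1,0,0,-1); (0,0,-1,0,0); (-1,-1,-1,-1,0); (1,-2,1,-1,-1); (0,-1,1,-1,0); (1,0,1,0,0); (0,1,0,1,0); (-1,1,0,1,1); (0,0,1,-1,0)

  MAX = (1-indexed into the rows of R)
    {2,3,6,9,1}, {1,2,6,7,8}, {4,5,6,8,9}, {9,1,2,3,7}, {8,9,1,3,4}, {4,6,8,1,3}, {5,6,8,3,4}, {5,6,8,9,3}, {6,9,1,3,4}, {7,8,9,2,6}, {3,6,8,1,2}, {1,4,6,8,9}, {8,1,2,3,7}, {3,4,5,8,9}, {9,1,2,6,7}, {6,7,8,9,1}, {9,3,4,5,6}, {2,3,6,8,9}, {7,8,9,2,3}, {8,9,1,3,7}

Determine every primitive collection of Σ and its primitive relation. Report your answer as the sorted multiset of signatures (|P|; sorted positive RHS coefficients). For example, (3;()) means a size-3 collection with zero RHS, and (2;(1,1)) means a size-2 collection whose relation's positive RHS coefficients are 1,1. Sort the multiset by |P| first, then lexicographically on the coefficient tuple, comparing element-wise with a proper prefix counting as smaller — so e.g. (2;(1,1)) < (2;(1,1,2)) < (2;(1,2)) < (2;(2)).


9 collections generate NE(X_Σ); each relation:

  P={1,5}:  v_{1} + v_{5} = v_{4}  ⇒ sig = (2;(1))
  P={2,5}:  v_{2} + v_{5} = v_{3} + v_{6}  ⇒ sig = (2;(1,1))
  P={2,4}:  v_{2} + v_{4} = v_{1} + v_{3} + v_{6}  ⇒ sig = (2;(1,1,1))
  P={5,7}:  v_{5} + v_{7} = v_{1} + v_{8} + v_{9}  ⇒ sig = (2;(1,1,1))
  P={4,7}:  v_{4} + v_{7} = 2·v_{1} + v_{8} + v_{9}  ⇒ sig = (2;(1,1,2))
  P={3,6,7}:  v_{3} + v_{6} + v_{7} = 0  ⇒ sig = (3;())
  P={1,2,8,9}:  v_{1} + v_{2} + v_{8} + v_{9} = 0  ⇒ sig = (4;())
  P={1,3,6,8,9}:  v_{1} + v_{3} + v_{6} + v_{8} + v_{9} = v_{5}  ⇒ sig = (5;(1))
  P={3,4,6,8,9}:  v_{3} + v_{4} + v_{6} + v_{8} + v_{9} = 2·v_{5}  ⇒ sig = (5;(2))

so the primitive-relation signature multiset is
    (2;(1))
    (2;(1,1))
    (2;(1,1,1))
    (2;(1,1,1))
    (2;(1,1,2))
    (3;())
    (4;())
    (5;(1))
    (5;(2))


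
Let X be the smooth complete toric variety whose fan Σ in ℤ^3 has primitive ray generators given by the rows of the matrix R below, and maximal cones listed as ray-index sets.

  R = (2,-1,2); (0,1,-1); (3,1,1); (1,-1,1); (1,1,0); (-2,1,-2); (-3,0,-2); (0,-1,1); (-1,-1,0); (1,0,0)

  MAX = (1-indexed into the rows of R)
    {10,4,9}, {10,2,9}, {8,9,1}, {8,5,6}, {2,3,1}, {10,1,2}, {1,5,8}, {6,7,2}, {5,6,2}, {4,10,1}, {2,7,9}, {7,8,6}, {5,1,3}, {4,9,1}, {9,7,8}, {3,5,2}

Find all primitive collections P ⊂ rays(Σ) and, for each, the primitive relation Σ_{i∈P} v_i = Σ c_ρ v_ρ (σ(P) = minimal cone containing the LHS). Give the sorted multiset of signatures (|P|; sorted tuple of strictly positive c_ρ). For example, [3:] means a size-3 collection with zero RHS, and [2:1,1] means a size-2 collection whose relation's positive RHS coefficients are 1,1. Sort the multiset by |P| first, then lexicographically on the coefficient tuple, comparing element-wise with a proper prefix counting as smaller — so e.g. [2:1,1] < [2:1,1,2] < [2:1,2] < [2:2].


Primitive collections (24):

  P={1,6}:  v_{1} + v_{6} = 0  →  sig = [2:]
  P={2,8}:  v_{2} + v_{8} = 0  →  sig = [2:]
  P={5,9}:  v_{5} + v_{9} = 0  →  sig = [2:]
  P={1,7}:  v_{1} + v_{7} = v_{9}  →  sig = [2:1]
  P={2,4}:  v_{2} + v_{4} = v_{10}  →  sig = [2:1]
  P={3,7}:  v_{3} + v_{7} = v_{2}  →  sig = [2:1]
  P={5,7}:  v_{5} + v_{7} = v_{6}  →  sig = [2:1]
  P={6,9}:  v_{6} + v_{9} = v_{7}  →  sig = [2:1]
  P={8,10}:  v_{8} + v_{10} = v_{4}  →  sig = [2:1]
  P={3,6}:  v_{3} + v_{6} = v_{2} + v_{5}  →  sig = [2:1,1]
  P={3,8}:  v_{3} + v_{8} = v_{1} + v_{5}  →  sig = [2:1,1]
  P={3,9}:  v_{3} + v_{9} = v_{1} + v_{2}  →  sig = [2:1,1]
  P={4,5}:  v_{4} + v_{5} = v_{1} + v_{2}  →  sig = [2:1,1]
  P={4,6}:  v_{4} + v_{6} = v_{2} + v_{9}  →  sig = [2:1,1]
  P={4,8}:  v_{4} + v_{8} = v_{1} + v_{9}  →  sig = [2:1,1]
  P={4,7}:  v_{4} + v_{7} = v_{2} + 2·v_{9}  →  sig = [2:1,2]
  P={5,10}:  v_{5} + v_{10} = v_{1} + 2·v_{2}  →  sig = [2:1,2]
  P={6,10}:  v_{6} + v_{10} = 2·v_{2} + v_{9}  →  sig = [2:1,2]
  P={3,4}:  v_{3} + v_{4} = 2·v_{1} + 2·v_{2}  →  sig = [2:2,2]
  P={7,10}:  v_{7} + v_{10} = 2·v_{2} + 2·v_{9}  →  sig = [2:2,2]
  P={3,10}:  v_{3} + v_{10} = 2·v_{1} + 3·v_{2}  →  sig = [2:2,3]
  P={1,2,5}:  v_{1} + v_{2} + v_{5} = v_{3}  →  sig = [3:1]
  P={1,2,9}:  v_{1} + v_{2} + v_{9} = v_{4}  →  sig = [3:1]
  P={1,9,10}:  v_{1} + v_{9} + v_{10} = 2·v_{4}  →  sig = [3:2]

Sorted signature multiset PRS(X):
[[2:], [2:], [2:], [2:1], [2:1], [2:1], [2:1], [2:1], [2:1], [2:1,1], [2:1,1], [2:1,1], [2:1,1], [2:1,1], [2:1,1], [2:1,2], [2:1,2], [2:1,2], [2:2,2], [2:2,2], [2:2,3], [3:1], [3:1], [3:2]]


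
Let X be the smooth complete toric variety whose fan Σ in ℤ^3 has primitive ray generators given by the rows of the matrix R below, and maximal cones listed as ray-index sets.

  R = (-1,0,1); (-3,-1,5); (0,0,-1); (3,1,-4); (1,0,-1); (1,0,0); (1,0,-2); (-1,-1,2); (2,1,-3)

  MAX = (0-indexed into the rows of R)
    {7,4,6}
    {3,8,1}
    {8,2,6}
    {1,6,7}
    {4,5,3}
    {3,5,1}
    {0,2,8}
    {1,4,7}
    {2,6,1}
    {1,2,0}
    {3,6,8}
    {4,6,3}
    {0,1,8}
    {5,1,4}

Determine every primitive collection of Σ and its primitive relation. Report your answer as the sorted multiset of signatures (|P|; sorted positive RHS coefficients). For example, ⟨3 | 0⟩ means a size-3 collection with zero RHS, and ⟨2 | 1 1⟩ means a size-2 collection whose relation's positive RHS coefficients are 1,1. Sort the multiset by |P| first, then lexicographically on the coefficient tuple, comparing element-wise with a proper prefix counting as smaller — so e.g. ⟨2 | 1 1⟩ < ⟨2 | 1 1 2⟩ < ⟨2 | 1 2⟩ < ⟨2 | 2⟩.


Δ(Σ) — 9 vertices, 20 min non-faces:

  {0,4}:  v_{0} + v_{4} = 0 — sig = ⟨2 | 0⟩
  {0,3}:  v_{0} + v_{3} = v_{8} — sig = ⟨2 | 1⟩
  {0,6}:  v_{0} + v_{6} = v_{2} — sig = ⟨2 | 1⟩
  {2,4}:  v_{2} + v_{4} = v_{6} — sig = ⟨2 | 1⟩
  {2,5}:  v_{2} + v_{5} = v_{4} — sig = ⟨2 | 1⟩
  {4,8}:  v_{4} + v_{8} = v_{3} — sig = ⟨2 | 1⟩
  {7,8}:  v_{7} + v_{8} = v_{4} — sig = ⟨2 | 1⟩
  {0,5}:  v_{0} + v_{5} = v_{1} + v_{3} — sig = ⟨2 | 1 1⟩
  {0,7}:  v_{0} + v_{7} = v_{1} + v_{6} — sig = ⟨2 | 1 1⟩
  {2,3}:  v_{2} + v_{3} = v_{6} + v_{8} — sig = ⟨2 | 1 1⟩
  {2,7}:  v_{2} + v_{7} = v_{1} + 2·v_{6} — sig = ⟨2 | 1 2⟩
  {5,8}:  v_{5} + v_{8} = v_{1} + 2·v_{3} — sig = ⟨2 | 1 2⟩
  {5,7}:  v_{5} + v_{7} = v_{1} + 3·v_{4} — sig = ⟨2 | 1 3⟩
  {3,7}:  v_{3} + v_{7} = 2·v_{4} — sig = ⟨2 | 2⟩
  {5,6}:  v_{5} + v_{6} = 2·v_{4} — sig = ⟨2 | 2⟩
  {1,6,8}:  v_{1} + v_{6} + v_{8} = 0 — sig = ⟨3 | 0⟩
  {1,2,8}:  v_{1} + v_{2} + v_{8} = v_{0} — sig = ⟨3 | 1⟩
  {1,3,4}:  v_{1} + v_{3} + v_{4} = v_{5} — sig = ⟨3 | 1⟩
  {1,3,6}:  v_{1} + v_{3} + v_{6} = v_{4} — sig = ⟨3 | 1⟩
  {1,4,6}:  v_{1} + v_{4} + v_{6} = v_{7} — sig = ⟨3 | 1⟩

Sorted signature multiset PRS(X):
{ ⟨2 | 0⟩,  ⟨2 | 1⟩ ×6,  ⟨2 | 1 1⟩ ×3,  ⟨2 | 1 2⟩ ×2,  ⟨2 | 1 3⟩,  ⟨2 | 2⟩ ×2,  ⟨3 | 0⟩,  ⟨3 | 1⟩ ×4 }


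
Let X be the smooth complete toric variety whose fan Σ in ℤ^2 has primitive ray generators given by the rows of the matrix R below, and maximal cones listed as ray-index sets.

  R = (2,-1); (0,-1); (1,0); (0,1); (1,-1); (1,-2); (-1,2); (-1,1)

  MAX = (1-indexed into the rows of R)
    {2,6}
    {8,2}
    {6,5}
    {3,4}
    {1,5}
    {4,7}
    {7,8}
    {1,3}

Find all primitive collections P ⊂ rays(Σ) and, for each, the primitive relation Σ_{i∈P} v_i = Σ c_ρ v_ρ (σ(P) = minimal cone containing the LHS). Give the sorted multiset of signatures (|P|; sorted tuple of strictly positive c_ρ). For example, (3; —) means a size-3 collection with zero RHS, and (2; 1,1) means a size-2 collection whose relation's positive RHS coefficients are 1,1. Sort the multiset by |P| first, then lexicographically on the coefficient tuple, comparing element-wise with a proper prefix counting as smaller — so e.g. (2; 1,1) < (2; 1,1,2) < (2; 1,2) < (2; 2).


Minimal non-faces — 20 found among 8 rays, 8 max cones:

  • {2,4}:  v_{2} + v_{4} = 0  →  sig = (2; —)
  • {5,8}:  v_{5} + v_{8} = 0  →  sig = (2; —)
  • {6,7}:  v_{6} + v_{7} = 0  →  sig = (2; —)
  • {1,8}:  v_{1} + v_{8} = v_{3}  →  sig = (2; 1)
  • {2,3}:  v_{2} + v_{3} = v_{5}  →  sig = (2; 1)
  • {2,5}:  v_{2} + v_{5} = v_{6}  →  sig = (2; 1)
  • {2,7}:  v_{2} + v_{7} = v_{8}  →  sig = (2; 1)
  • {3,5}:  v_{3} + v_{5} = v_{1}  →  sig = (2; 1)
  • {3,8}:  v_{3} + v_{8} = v_{4}  →  sig = (2; 1)
  • {4,5}:  v_{4} + v_{5} = v_{3}  →  sig = (2; 1)
  • {4,6}:  v_{4} + v_{6} = v_{5}  →  sig = (2; 1)
  • {4,8}:  v_{4} + v_{8} = v_{7}  →  sig = (2; 1)
  • {5,7}:  v_{5} + v_{7} = v_{4}  →  sig = (2; 1)
  • {6,8}:  v_{6} + v_{8} = v_{2}  →  sig = (2; 1)
  • {1,7}:  v_{1} + v_{7} = v_{3} + v_{4}  →  sig = (2; 1,1)
  • {1,2}:  v_{1} + v_{2} = 2·v_{5}  →  sig = (2; 2)
  • {1,4}:  v_{1} + v_{4} = 2·v_{3}  →  sig = (2; 2)
  • {3,6}:  v_{3} + v_{6} = 2·v_{5}  →  sig = (2; 2)
  • {3,7}:  v_{3} + v_{7} = 2·v_{4}  →  sig = (2; 2)
  • {1,6}:  v_{1} + v_{6} = 3·v_{5}  →  sig = (2; 3)

Signatures (|P|; sorted positive RHS coefficients), sorted:
    |P|=2: 20 collections, coeffs (), (), (), (1), (1), (1), (1), (1), (1), (1), (1), (1), (1), (1), (1,1), (2), (2), (2), (2), (3)


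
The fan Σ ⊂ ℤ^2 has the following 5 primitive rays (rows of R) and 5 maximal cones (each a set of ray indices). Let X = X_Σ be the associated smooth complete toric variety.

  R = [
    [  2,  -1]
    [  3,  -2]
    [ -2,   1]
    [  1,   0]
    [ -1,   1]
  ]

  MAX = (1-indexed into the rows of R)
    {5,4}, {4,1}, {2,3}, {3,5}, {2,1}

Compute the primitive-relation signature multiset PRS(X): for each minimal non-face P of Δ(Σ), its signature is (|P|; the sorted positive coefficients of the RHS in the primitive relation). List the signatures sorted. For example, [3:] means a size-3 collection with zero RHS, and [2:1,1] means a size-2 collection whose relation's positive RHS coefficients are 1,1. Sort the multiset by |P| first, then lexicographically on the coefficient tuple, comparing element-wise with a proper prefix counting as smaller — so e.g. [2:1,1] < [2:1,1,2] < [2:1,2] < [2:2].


Δ(Σ) — 5 vertices, 5 min non-faces:

  P = {1,3}:  v_{1} + v_{3} = 0  →  sig = [2:]
  P = {1,5}:  v_{1} + v_{5} = v_{4}  →  sig = [2:1]
  P = {2,5}:  v_{2} + v_{5} = v_{1}  →  sig = [2:1]
  P = {3,4}:  v_{3} + v_{4} = v_{5}  →  sig = [2:1]
  P = {2,4}:  v_{2} + v_{4} = 2·v_{1}  →  sig = [2:2]

Hence PRS(X_Σ) =
[[2:], [2:1], [2:1], [2:1], [2:2]]


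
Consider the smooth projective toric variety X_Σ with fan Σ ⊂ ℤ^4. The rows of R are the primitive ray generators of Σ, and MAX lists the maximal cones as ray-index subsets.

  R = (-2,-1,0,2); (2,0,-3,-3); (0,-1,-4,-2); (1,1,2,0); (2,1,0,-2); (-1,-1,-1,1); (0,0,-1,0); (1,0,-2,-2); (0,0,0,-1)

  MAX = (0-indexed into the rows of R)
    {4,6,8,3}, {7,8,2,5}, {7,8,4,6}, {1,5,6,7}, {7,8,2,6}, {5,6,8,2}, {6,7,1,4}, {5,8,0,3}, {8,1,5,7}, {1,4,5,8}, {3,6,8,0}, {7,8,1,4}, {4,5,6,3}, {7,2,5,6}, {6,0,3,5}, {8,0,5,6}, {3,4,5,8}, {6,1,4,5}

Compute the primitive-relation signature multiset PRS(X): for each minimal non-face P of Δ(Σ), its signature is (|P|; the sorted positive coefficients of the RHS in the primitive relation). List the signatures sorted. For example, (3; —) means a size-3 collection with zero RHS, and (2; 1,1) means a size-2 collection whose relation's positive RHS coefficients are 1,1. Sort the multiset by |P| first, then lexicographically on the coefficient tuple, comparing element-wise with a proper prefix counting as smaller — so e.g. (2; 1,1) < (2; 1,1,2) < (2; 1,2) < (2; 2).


Δ(Σ) — 9 vertices, 14 min non-faces:

  P = {0,4}:  v_{0} + v_{4} = 0 — sig = (2; —)
  P = {2,3}:  v_{2} + v_{3} = v_{7} — sig = (2; 1)
  P = {3,7}:  v_{3} + v_{7} = v_{4} — sig = (2; 1)
  P = {0,1}:  v_{0} + v_{1} = v_{5} + v_{7} — sig = (2; 1,1)
  P = {0,7}:  v_{0} + v_{7} = v_{5} + v_{6} + v_{8} — sig = (2; 1,1,1)
  P = {1,3}:  v_{1} + v_{3} = 2·v_{4} + v_{5} — sig = (2; 1,2)
  P = {1,2}:  v_{1} + v_{2} = v_{5} + 3·v_{7} — sig = (2; 1,3)
  P = {2,4}:  v_{2} + v_{4} = 2·v_{7} — sig = (2; 2)
  P = {0,2}:  v_{0} + v_{2} = 2·v_{5} + 2·v_{6} + 2·v_{8} — sig = (2; 2,2,2)
  P = {4,5,7}:  v_{4} + v_{5} + v_{7} = v_{1} — sig = (3; 1)
  P = {1,6,8}:  v_{1} + v_{6} + v_{8} = 2·v_{7} — sig = (3; 2)
  P = {3,5,6,8}:  v_{3} + v_{5} + v_{6} + v_{8} = 0 — sig = (4; —)
  P = {4,5,6,8}:  v_{4} + v_{5} + v_{6} + v_{8} = v_{7} — sig = (4; 1)
  P = {5,6,7,8}:  v_{5} + v_{6} + v_{7} + v_{8} = v_{2} — sig = (4; 1)

Signatures (|P|; sorted positive RHS coefficients), sorted:
{ (2; —),  (2; 1) ×2,  (2; 1,1),  (2; 1,1,1),  (2; 1,2),  (2; 1,3),  (2; 2),  (2; 2,2,2),  (3; 1),  (3; 2),  (4; —),  (4; 1) ×2 }


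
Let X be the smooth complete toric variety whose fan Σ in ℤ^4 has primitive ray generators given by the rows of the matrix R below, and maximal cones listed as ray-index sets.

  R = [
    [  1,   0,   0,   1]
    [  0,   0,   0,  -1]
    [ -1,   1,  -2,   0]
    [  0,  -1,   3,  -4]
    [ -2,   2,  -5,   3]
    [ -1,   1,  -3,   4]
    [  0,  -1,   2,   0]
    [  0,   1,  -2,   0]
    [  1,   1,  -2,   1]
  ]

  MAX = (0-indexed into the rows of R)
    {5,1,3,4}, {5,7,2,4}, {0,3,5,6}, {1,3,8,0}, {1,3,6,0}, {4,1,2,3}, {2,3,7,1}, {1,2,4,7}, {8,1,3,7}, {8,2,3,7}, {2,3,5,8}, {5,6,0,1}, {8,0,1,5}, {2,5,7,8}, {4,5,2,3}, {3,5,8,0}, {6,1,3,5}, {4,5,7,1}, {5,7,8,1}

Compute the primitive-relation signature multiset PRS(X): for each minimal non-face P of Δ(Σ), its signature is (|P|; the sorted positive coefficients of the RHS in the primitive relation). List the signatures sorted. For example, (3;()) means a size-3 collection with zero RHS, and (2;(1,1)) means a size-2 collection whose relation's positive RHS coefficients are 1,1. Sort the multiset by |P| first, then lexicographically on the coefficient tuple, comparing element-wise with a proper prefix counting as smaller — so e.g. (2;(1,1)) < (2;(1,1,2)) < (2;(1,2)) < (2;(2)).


Primitive collections (14):

  P = {6,7}:  v_{6} + v_{7} = 0 ; sig = (2;())
  P = {0,7}:  v_{0} + v_{7} = v_{8} ; sig = (2;(1))
  P = {6,8}:  v_{6} + v_{8} = v_{0} ; sig = (2;(1))
  P = {0,4}:  v_{0} + v_{4} = v_{5} + v_{7} ; sig = (2;(1,1))
  P = {2,6}:  v_{2} + v_{6} = v_{3} + v_{5} ; sig = (2;(1,1))
  P = {0,2}:  v_{0} + v_{2} = v_{3} + v_{5} + v_{8} ; sig = (2;(1,1,1))
  P = {4,6}:  v_{4} + v_{6} = v_{1} + v_{3} + 2·v_{5} ; sig = (2;(1,1,2))
  P = {4,8}:  v_{4} + v_{8} = v_{5} + 2·v_{7} ; sig = (2;(1,2))
  P = {1,2,5}:  v_{1} + v_{2} + v_{5} = v_{4} ; sig = (3;(1))
  P = {3,5,7}:  v_{3} + v_{5} + v_{7} = v_{2} ; sig = (3;(1))
  P = {3,4,7}:  v_{3} + v_{4} + v_{7} = v_{1} + 2·v_{2} ; sig = (3;(1,2))
  P = {1,2,8}:  v_{1} + v_{2} + v_{8} = 2·v_{7} ; sig = (3;(2))
  P = {0,1,3,5}:  v_{0} + v_{1} + v_{3} + v_{5} = 0 ; sig = (4;())
  P = {1,3,5,8}:  v_{1} + v_{3} + v_{5} + v_{8} = v_{7} ; sig = (4;(1))

so the primitive-relation signature multiset is
[(2;()), (2;(1)), (2;(1)), (2;(1,1)), (2;(1,1)), (2;(1,1,1)), (2;(1,1,2)), (2;(1,2)), (3;(1)), (3;(1)), (3;(1,2)), (3;(2)), (4;()), (4;(1))]


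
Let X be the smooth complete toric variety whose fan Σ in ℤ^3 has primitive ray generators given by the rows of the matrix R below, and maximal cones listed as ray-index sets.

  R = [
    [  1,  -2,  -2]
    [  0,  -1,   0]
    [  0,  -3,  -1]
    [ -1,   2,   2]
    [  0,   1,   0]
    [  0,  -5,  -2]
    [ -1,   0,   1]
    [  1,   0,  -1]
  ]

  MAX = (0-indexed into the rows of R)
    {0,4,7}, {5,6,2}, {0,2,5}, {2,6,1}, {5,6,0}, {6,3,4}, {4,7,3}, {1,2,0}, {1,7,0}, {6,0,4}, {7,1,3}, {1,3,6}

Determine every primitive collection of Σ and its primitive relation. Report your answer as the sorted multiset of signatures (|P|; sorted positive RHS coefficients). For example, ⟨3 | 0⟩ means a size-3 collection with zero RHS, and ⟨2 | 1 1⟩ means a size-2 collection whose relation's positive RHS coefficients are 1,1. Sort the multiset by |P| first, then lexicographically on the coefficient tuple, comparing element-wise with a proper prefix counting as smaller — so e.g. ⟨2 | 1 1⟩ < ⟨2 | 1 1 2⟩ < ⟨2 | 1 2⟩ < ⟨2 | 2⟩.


12 minimal non-faces of Δ(Σ) (on 8 rays):

  P={0,3}:  v_{0} + v_{3} = 0 ; sig = ⟨2 | 0⟩
  P={1,4}:  v_{1} + v_{4} = 0 ; sig = ⟨2 | 0⟩
  P={6,7}:  v_{6} + v_{7} = 0 ; sig = ⟨2 | 0⟩
  P={2,3}:  v_{2} + v_{3} = v_{1} + v_{6} ; sig = ⟨2 | 1 1⟩
  P={2,4}:  v_{2} + v_{4} = v_{0} + v_{6} ; sig = ⟨2 | 1 1⟩
  P={2,7}:  v_{2} + v_{7} = v_{0} + v_{1} ; sig = ⟨2 | 1 1⟩
  P={3,5}:  v_{3} + v_{5} = v_{2} + v_{6} ; sig = ⟨2 | 1 1⟩
  P={5,7}:  v_{5} + v_{7} = v_{0} + v_{2} ; sig = ⟨2 | 1 1⟩
  P={1,5}:  v_{1} + v_{5} = 2·v_{2} ; sig = ⟨2 | 2⟩
  P={4,5}:  v_{4} + v_{5} = 2·v_{0} + 2·v_{6} ; sig = ⟨2 | 2 2⟩
  P={0,1,6}:  v_{0} + v_{1} + v_{6} = v_{2} ; sig = ⟨3 | 1⟩
  P={0,2,6}:  v_{0} + v_{2} + v_{6} = v_{5} ; sig = ⟨3 | 1⟩

Hence PRS(X_Σ) =
[⟨2 | 0⟩, ⟨2 | 0⟩, ⟨2 | 0⟩, ⟨2 | 1 1⟩, ⟨2 | 1 1⟩, ⟨2 | 1 1⟩, ⟨2 | 1 1⟩, ⟨2 | 1 1⟩, ⟨2 | 2⟩, ⟨2 | 2 2⟩, ⟨3 | 1⟩, ⟨3 | 1⟩]


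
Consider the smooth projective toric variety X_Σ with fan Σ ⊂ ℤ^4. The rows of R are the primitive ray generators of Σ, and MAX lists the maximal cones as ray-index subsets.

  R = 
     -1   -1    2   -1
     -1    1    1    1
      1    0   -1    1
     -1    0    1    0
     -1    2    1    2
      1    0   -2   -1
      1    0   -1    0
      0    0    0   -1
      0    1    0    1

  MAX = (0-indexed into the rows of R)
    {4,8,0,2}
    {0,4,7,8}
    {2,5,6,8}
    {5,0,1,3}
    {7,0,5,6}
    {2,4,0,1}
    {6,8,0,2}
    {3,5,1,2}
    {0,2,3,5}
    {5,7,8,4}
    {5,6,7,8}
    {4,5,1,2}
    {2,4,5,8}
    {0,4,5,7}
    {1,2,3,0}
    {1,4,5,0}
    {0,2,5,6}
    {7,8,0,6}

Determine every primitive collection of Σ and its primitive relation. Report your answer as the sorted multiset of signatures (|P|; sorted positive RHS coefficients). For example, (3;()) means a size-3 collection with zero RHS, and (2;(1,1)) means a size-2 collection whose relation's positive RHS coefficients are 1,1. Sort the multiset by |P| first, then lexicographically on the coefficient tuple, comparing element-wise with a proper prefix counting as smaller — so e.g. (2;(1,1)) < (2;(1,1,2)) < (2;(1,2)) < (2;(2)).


12 collections generate NE(X_Σ); each relation:

  • {3,6}:  v_{3} + v_{6} = 0  so sig = (2;())
  • {1,6}:  v_{1} + v_{6} = v_{8}  so sig = (2;(1))
  • {1,8}:  v_{1} + v_{8} = v_{4}  so sig = (2;(1))
  • {2,7}:  v_{2} + v_{7} = v_{6}  so sig = (2;(1))
  • {3,8}:  v_{3} + v_{8} = v_{1}  so sig = (2;(1))
  • {1,7}:  v_{1} + v_{7} = v_{0} + v_{4} + v_{5}  so sig = (2;(1,1,1))
  • {3,7}:  v_{3} + v_{7} = v_{0} + v_{1} + v_{5}  so sig = (2;(1,1,1))
  • {3,4}:  v_{3} + v_{4} = 2·v_{1}  so sig = (2;(2))
  • {4,6}:  v_{4} + v_{6} = 2·v_{8}  so sig = (2;(2))
  • {0,5,8}:  v_{0} + v_{5} + v_{8} = v_{7}  so sig = (3;(1))
  • {0,1,2,5}:  v_{0} + v_{1} + v_{2} + v_{5} = 0  so sig = (4;())
  • {0,2,4,5}:  v_{0} + v_{2} + v_{4} + v_{5} = v_{8}  so sig = (4;(1))

Hence PRS(X_Σ) =
    (2;())
    (2;(1))
    (2;(1))
    (2;(1))
    (2;(1))
    (2;(1,1,1))
    (2;(1,1,1))
    (2;(2))
    (2;(2))
    (3;(1))
    (4;())
    (4;(1))


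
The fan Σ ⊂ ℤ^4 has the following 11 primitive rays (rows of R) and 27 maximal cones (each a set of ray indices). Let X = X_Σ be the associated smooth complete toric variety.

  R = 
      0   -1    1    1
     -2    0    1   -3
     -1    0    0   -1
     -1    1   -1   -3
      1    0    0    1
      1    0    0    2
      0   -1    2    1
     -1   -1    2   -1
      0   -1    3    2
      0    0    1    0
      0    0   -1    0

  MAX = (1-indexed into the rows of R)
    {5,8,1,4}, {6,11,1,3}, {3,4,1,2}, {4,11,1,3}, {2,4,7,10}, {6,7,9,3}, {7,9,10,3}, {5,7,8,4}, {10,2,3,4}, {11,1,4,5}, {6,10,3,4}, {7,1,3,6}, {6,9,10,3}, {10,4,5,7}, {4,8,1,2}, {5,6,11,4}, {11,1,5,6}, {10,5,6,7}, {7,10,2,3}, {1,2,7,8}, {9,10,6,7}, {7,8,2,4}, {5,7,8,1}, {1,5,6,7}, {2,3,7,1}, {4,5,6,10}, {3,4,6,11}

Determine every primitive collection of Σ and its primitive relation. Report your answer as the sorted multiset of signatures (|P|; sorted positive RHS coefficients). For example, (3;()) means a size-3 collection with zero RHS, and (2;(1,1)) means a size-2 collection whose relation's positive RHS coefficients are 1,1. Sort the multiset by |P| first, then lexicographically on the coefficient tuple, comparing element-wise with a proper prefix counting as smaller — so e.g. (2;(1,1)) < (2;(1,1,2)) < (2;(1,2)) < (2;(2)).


Δ(Σ) — 11 vertices, 22 min non-faces:

  • {3,5}:  v_{3} + v_{5} = 0  ⟹  sig = (2;())
  • {10,11}:  v_{10} + v_{11} = 0  ⟹  sig = (2;())
  • {1,10}:  v_{1} + v_{10} = v_{7}  ⟹  sig = (2;(1))
  • {6,8}:  v_{6} + v_{8} = v_{7}  ⟹  sig = (2;(1))
  • {7,11}:  v_{7} + v_{11} = v_{1}  ⟹  sig = (2;(1))
  • {2,5}:  v_{2} + v_{5} = v_{4} + v_{7}  ⟹  sig = (2;(1,1))
  • {2,6}:  v_{2} + v_{6} = v_{3} + v_{10}  ⟹  sig = (2;(1,1))
  • {3,8}:  v_{3} + v_{8} = v_{1} + v_{2}  ⟹  sig = (2;(1,1))
  • {2,11}:  v_{2} + v_{11} = v_{1} + v_{3} + v_{4}  ⟹  sig = (2;(1,1,1))
  • {5,9}:  v_{5} + v_{9} = v_{6} + v_{7} + v_{10}  ⟹  sig = (2;(1,1,1))
  • {9,11}:  v_{9} + v_{11} = v_{3} + v_{6} + v_{7}  ⟹  sig = (2;(1,1,1))
  • {1,9}:  v_{1} + v_{9} = v_{3} + v_{6} + 2·v_{7}  ⟹  sig = (2;(1,1,2))
  • {8,9}:  v_{8} + v_{9} = v_{3} + 2·v_{7} + v_{10}  ⟹  sig = (2;(1,1,2))
  • {4,9}:  v_{4} + v_{9} = v_{3} + 2·v_{10}  ⟹  sig = (2;(1,2))
  • {8,10}:  v_{8} + v_{10} = v_{4} + 2·v_{7}  ⟹  sig = (2;(1,2))
  • {8,11}:  v_{8} + v_{11} = 2·v_{1} + v_{4}  ⟹  sig = (2;(1,2))
  • {2,9}:  v_{2} + v_{9} = 2·v_{3} + v_{7} + 2·v_{10}  ⟹  sig = (2;(1,2,2))
  • {1,4,6}:  v_{1} + v_{4} + v_{6} = 0  ⟹  sig = (3;())
  • {1,4,7}:  v_{1} + v_{4} + v_{7} = v_{8}  ⟹  sig = (3;(1))
  • {3,4,7}:  v_{3} + v_{4} + v_{7} = v_{2}  ⟹  sig = (3;(1))
  • {4,6,7}:  v_{4} + v_{6} + v_{7} = v_{10}  ⟹  sig = (3;(1))
  • {3,6,7,10}:  v_{3} + v_{6} + v_{7} + v_{10} = v_{9}  ⟹  sig = (4;(1))

Sorted signature multiset PRS(X):
{ (2;()) ×2,  (2;(1)) ×3,  (2;(1,1)) ×3,  (2;(1,1,1)) ×3,  (2;(1,1,2)) ×2,  (2;(1,2)) ×3,  (2;(1,2,2)),  (3;()),  (3;(1)) ×3,  (4;(1)) }


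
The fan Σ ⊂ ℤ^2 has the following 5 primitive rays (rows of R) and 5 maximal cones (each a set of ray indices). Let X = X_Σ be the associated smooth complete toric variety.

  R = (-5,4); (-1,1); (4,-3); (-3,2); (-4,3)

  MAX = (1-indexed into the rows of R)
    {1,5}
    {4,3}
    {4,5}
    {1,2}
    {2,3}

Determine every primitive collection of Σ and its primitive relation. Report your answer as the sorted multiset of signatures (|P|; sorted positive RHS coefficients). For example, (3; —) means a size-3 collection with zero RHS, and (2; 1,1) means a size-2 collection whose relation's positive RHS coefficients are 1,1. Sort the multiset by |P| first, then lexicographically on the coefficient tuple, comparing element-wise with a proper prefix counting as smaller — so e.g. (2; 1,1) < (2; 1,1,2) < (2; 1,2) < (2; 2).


Primitive collections (5):

  {3,5}:  v_{3} + v_{5} = 0  ⟹  sig = (2; —)
  {1,3}:  v_{1} + v_{3} = v_{2}  ⟹  sig = (2; 1)
  {2,4}:  v_{2} + v_{4} = v_{5}  ⟹  sig = (2; 1)
  {2,5}:  v_{2} + v_{5} = v_{1}  ⟹  sig = (2; 1)
  {1,4}:  v_{1} + v_{4} = 2·v_{5}  ⟹  sig = (2; 2)

so the primitive-relation signature multiset is
    (2; —)
    (2; 1)
    (2; 1)
    (2; 1)
    (2; 2)


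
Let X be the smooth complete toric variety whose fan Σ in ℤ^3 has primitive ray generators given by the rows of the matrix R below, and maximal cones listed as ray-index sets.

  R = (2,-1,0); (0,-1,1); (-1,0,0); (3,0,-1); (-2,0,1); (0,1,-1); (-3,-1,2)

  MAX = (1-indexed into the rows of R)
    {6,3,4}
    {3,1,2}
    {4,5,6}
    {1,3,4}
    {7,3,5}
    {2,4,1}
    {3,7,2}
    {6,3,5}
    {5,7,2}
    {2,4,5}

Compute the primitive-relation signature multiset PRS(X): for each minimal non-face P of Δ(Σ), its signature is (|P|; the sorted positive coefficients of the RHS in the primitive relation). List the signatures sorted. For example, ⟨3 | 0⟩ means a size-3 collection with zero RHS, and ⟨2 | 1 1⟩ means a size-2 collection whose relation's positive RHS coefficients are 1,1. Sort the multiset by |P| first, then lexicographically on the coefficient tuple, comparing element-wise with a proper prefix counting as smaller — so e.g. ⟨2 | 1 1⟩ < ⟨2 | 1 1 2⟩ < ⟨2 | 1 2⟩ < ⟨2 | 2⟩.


9 collections generate NE(X_Σ); each relation:

  P = {2,6}:  v_{2} + v_{6} = 0  so sig = ⟨2 | 0⟩
  P = {1,5}:  v_{1} + v_{5} = v_{2}  so sig = ⟨2 | 1⟩
  P = {4,7}:  v_{4} + v_{7} = v_{2}  so sig = ⟨2 | 1⟩
  P = {1,6}:  v_{1} + v_{6} = v_{3} + v_{4}  so sig = ⟨2 | 1 1⟩
  P = {6,7}:  v_{6} + v_{7} = v_{3} + v_{5}  so sig = ⟨2 | 1 1⟩
  P = {1,7}:  v_{1} + v_{7} = 2·v_{2} + v_{3}  so sig = ⟨2 | 1 2⟩
  P = {3,4,5}:  v_{3} + v_{4} + v_{5} = 0  so sig = ⟨3 | 0⟩
  P = {2,3,4}:  v_{2} + v_{3} + v_{4} = v_{1}  so sig = ⟨3 | 1⟩
  P = {2,3,5}:  v_{2} + v_{3} + v_{5} = v_{7}  so sig = ⟨3 | 1⟩

Signatures (|P|; sorted positive RHS coefficients), sorted:
    |P|=2: 6 collections, coeffs (), (1), (1), (1,1), (1,1), (1,2)
    |P|=3: 3 collections, coeffs (), (1), (1)


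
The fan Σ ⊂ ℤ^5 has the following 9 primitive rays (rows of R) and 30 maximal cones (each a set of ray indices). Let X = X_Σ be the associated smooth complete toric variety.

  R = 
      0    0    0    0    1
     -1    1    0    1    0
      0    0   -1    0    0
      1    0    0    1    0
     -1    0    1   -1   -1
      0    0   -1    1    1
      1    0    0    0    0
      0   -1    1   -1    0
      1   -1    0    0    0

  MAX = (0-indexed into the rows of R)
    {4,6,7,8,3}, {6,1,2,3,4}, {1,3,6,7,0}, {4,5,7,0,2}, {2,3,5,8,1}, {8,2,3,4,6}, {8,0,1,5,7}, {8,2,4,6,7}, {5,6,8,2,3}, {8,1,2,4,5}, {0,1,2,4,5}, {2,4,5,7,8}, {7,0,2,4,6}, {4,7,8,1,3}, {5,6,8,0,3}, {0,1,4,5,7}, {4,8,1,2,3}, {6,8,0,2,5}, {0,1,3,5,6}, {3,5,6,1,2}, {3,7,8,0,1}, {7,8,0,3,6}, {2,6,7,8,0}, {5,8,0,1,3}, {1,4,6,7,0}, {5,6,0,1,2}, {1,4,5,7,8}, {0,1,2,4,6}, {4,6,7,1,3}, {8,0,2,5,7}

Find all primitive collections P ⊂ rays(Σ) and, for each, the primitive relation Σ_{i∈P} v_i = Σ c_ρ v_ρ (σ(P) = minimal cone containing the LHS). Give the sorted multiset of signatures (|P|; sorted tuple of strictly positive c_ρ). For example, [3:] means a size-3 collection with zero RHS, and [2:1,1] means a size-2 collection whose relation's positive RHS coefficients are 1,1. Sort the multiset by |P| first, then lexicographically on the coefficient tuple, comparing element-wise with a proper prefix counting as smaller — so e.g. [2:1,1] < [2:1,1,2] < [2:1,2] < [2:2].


Minimal non-faces — 11 found among 9 rays, 30 max cones:

  • {4,5,6}:  v_{4} + v_{5} + v_{6} = 0  ⟹  sig = [3:]
  • {0,4,8}:  v_{0} + v_{4} + v_{8} = v_{7}  ⟹  sig = [3:1]
  • {1,6,8}:  v_{1} + v_{6} + v_{8} = v_{3}  ⟹  sig = [3:1]
  • {2,3,7}:  v_{2} + v_{3} + v_{7} = v_{8}  ⟹  sig = [3:1]
  • {0,2,3}:  v_{0} + v_{2} + v_{3} = v_{5} + v_{6}  ⟹  sig = [3:1,1]
  • {1,2,7}:  v_{1} + v_{2} + v_{7} = v_{4} + v_{5}  ⟹  sig = [3:1,1]
  • {3,4,5}:  v_{3} + v_{4} + v_{5} = v_{1} + v_{8}  ⟹  sig = [3:1,1]
  • {5,6,7}:  v_{5} + v_{6} + v_{7} = v_{0} + v_{8}  ⟹  sig = [3:1,1]
  • {0,3,4}:  v_{0} + v_{3} + v_{4} = v_{1} + v_{6} + v_{7}  ⟹  sig = [3:1,1,1]
  • {3,5,7}:  v_{3} + v_{5} + v_{7} = v_{0} + v_{1} + 2·v_{8}  ⟹  sig = [3:1,1,2]
  • {0,1,2,8}:  v_{0} + v_{1} + v_{2} + v_{8} = v_{5}  ⟹  sig = [4:1]

Signatures (|P|; sorted positive RHS coefficients), sorted:
{ [3:],  [3:1] ×3,  [3:1,1] ×4,  [3:1,1,1],  [3:1,1,2],  [4:1] }


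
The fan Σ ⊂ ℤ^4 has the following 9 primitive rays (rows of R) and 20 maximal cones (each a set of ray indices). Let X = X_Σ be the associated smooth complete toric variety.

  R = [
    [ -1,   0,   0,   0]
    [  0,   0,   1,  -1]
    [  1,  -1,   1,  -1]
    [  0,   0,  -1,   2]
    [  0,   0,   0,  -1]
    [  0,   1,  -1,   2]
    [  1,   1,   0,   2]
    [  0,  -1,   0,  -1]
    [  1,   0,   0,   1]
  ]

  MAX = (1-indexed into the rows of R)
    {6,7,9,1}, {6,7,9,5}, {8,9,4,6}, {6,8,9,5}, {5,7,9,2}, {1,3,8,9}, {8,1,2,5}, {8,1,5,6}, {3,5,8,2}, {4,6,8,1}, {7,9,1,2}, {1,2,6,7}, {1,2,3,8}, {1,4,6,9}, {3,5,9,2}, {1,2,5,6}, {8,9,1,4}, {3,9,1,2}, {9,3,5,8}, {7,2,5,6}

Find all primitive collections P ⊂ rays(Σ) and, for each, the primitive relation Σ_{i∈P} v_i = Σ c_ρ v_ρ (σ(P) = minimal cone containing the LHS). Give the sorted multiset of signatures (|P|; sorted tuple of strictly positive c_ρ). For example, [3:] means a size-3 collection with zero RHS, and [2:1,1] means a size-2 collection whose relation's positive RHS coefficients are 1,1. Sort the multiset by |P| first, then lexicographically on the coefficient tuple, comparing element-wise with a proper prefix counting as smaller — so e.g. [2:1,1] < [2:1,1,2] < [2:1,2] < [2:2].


Σ has 14 primitive collections:

  • {3,6}:  v_{3} + v_{6} = v_{9}  ⇒ sig = [2:1]
  • {7,8}:  v_{7} + v_{8} = v_{9}  ⇒ sig = [2:1]
  • {2,4}:  v_{2} + v_{4} = v_{1} + v_{9}  ⇒ sig = [2:1,1]
  • {4,5}:  v_{4} + v_{5} = v_{6} + v_{8}  ⇒ sig = [2:1,1]
  • {3,4}:  v_{3} + v_{4} = v_{1} + v_{8} + 2·v_{9}  ⇒ sig = [2:1,1,2]
  • {4,7}:  v_{4} + v_{7} = v_{1} + v_{6} + 2·v_{9}  ⇒ sig = [2:1,1,2]
  • {3,7}:  v_{3} + v_{7} = v_{2} + 2·v_{9}  ⇒ sig = [2:1,2]
  • {1,5,9}:  v_{1} + v_{5} + v_{9} = 0  ⇒ sig = [3:]
  • {2,6,8}:  v_{2} + v_{6} + v_{8} = 0  ⇒ sig = [3:]
  • {2,6,9}:  v_{2} + v_{6} + v_{9} = v_{7}  ⇒ sig = [3:1]
  • {2,8,9}:  v_{2} + v_{8} + v_{9} = v_{3}  ⇒ sig = [3:1]
  • {1,3,5}:  v_{1} + v_{3} + v_{5} = v_{2} + v_{8}  ⇒ sig = [3:1,1]
  • {1,5,7}:  v_{1} + v_{5} + v_{7} = v_{2} + v_{6}  ⇒ sig = [3:1,1]
  • {1,6,8,9}:  v_{1} + v_{6} + v_{8} + v_{9} = v_{4}  ⇒ sig = [4:1]

so the primitive-relation signature multiset is
    |P|=2: 7 collections, coeffs (1), (1), (1,1), (1,1), (1,1,2), (1,1,2), (1,2)
    |P|=3: 6 collections, coeffs (), (), (1), (1), (1,1), (1,1)
    |P|=4: 1 collection, coeffs (1)
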